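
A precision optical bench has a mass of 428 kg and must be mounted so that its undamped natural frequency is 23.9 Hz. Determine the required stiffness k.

9650000 N/m

ω_n = 2πf_n = 2π × 23.9 = 150.2 rad/s.
k = m·ω_n² = 428 × 150.2² = 428 × 22550 = 9652000 N/m.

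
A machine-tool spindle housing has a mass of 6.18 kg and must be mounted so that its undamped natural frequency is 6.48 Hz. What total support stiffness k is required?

10200 N/m

ω_n = 2πf_n = 2π × 6.48 = 40.72 rad/s.
k = m·ω_n² = 6.18 × 40.72² = 6.18 × 1658 = 10240 N/m.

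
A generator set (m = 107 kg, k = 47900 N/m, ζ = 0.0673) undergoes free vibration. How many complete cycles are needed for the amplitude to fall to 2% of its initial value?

10 cycles

Logarithmic decrement δ = 2πζ/√(1 − ζ²) = 2π × 0.06730/√(1 − 0.00453) = 0.4238.
x_n/x₀ = e^(−nδ) ≤ 0.02; take ln: n ≥ ln(1/0.02)/δ = 3.912/0.4238 = 9.230.
So 10 complete cycles are required.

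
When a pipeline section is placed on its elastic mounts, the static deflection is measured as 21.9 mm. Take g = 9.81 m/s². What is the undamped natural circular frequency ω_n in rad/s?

21.2 rad/s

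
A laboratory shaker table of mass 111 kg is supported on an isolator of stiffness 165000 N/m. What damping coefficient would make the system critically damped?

8560 N·s/m

c_c = 2√(k·m) = 2√(165000 × 111) = 2 × 4280 = 8559 N·s/m.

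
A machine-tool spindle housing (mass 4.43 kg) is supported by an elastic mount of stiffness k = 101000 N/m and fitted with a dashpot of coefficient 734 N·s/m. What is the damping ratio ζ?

ω_n = √(k/m) = √(101000/4.43) = 151.0 rad/s.
Critical damping c_c = 2√(k·m) = 2√(101000 × 4.43) = 1338 N·s/m, so ζ = c/c_c = 734/1338 = 0.5487.

0.549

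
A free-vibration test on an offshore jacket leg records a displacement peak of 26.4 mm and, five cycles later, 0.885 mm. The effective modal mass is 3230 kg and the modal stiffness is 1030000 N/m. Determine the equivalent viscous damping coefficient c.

Logarithmic decrement δ = (1/n)·ln(x₀/x_n) = (1/5)·ln(26.4/0.885) = (1/5)·ln(29.83) = 0.6791.
ζ = δ/√(4π² + δ²) = 0.6791/√(39.48 + 0.461) = 0.6791/6.320 = 0.1075.
c = ζ · 2√(km) = 0.1075 × 2√(1030000 × 3230) = 0.1075 × 115400 = 12400 N·s/m.

12400 N·s/m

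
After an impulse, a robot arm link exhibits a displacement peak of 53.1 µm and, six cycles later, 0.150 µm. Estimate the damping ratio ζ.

Logarithmic decrement δ = (1/n)·ln(x₀/x_n) = (1/6)·ln(53.1/0.150) = (1/6)·ln(354.0) = 0.9782.
ζ = δ/√(4π² + δ²) = 0.9782/√(39.48 + 0.957) = 0.9782/6.359 = 0.1538.

0.154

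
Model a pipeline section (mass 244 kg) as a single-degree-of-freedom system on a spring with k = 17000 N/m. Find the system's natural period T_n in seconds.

ω_n = √(k/m) = √(17000/244) = √69.67 = 8.347 rad/s.
T_n = 2π/ω_n = 6.283/8.347 = 0.7527 s.

0.753 s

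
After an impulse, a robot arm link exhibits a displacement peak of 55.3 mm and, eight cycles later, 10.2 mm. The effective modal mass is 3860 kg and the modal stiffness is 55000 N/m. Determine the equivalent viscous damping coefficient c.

979 N·s/m

Logarithmic decrement δ = (1/n)·ln(x₀/x_n) = (1/8)·ln(55.3/10.2) = (1/8)·ln(5.422) = 0.2113.
ζ = δ/√(4π² + δ²) = 0.2113/√(39.48 + 0.0446) = 0.2113/6.287 = 0.03361.
c = ζ · 2√(km) = 0.03361 × 2√(55000 × 3860) = 0.03361 × 29140 = 979.4 N·s/m.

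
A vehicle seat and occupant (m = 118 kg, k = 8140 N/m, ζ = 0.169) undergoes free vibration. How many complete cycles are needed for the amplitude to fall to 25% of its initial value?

2 cycles

Logarithmic decrement δ = 2πζ/√(1 − ζ²) = 2π × 0.1690/√(1 − 0.0286) = 1.077.
x_n/x₀ = e^(−nδ) ≤ 0.25; take ln: n ≥ ln(1/0.25)/δ = 1.386/1.077 = 1.287.
So 2 complete cycles are required.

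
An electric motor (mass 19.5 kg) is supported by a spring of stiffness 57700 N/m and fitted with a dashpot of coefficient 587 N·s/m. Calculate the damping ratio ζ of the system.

ω_n = √(k/m) = √(57700/19.5) = 54.40 rad/s.
Critical damping c_c = 2√(k·m) = 2√(57700 × 19.5) = 2121 N·s/m, so ζ = c/c_c = 587/2121 = 0.2767.

0.277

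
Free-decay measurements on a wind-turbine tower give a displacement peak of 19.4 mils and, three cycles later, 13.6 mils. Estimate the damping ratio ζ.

Logarithmic decrement δ = (1/n)·ln(x₀/x_n) = (1/3)·ln(19.4/13.6) = (1/3)·ln(1.426) = 0.1184.
ζ = δ/√(4π² + δ²) = 0.1184/√(39.48 + 0.0140) = 0.1184/6.284 = 0.01884.

0.0188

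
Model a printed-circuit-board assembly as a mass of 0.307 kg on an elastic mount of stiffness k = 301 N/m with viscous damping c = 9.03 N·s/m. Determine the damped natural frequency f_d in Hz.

4.40 Hz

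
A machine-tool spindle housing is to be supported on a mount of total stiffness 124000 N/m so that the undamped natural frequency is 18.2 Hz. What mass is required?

9.48 kg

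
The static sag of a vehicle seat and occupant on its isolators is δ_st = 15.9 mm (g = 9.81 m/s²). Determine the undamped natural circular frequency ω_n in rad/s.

24.8 rad/s

ω_n = √(g/δ_st) = √(9.81/0.0159) = √617.0 = 24.84 rad/s.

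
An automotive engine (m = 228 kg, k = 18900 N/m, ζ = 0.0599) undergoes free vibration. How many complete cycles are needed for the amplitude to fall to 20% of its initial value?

5 cycles

Logarithmic decrement δ = 2πζ/√(1 − ζ²) = 2π × 0.05990/√(1 − 0.00359) = 0.3770.
x_n/x₀ = e^(−nδ) ≤ 0.2; take ln: n ≥ ln(1/0.2)/δ = 1.609/0.3770 = 4.269.
So 5 complete cycles are required.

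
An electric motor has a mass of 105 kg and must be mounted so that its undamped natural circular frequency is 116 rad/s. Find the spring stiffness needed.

k = m·ω_n² = 105 × 116.0² = 105 × 13460 = 1413000 N/m.

1410000 N/m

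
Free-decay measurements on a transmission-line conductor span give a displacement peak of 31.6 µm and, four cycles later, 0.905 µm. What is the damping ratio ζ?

0.140

Logarithmic decrement δ = (1/n)·ln(x₀/x_n) = (1/4)·ln(31.6/0.905) = (1/4)·ln(34.92) = 0.8882.
ζ = δ/√(4π² + δ²) = 0.8882/√(39.48 + 0.789) = 0.8882/6.346 = 0.1400.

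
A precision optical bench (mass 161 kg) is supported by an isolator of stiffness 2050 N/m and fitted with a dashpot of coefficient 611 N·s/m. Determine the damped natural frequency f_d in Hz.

0.481 Hz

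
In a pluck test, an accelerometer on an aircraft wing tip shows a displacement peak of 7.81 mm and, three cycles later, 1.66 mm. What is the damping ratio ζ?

Logarithmic decrement δ = (1/n)·ln(x₀/x_n) = (1/3)·ln(7.81/1.66) = (1/3)·ln(4.705) = 0.5162.
ζ = δ/√(4π² + δ²) = 0.5162/√(39.48 + 0.266) = 0.5162/6.304 = 0.08188.

0.0819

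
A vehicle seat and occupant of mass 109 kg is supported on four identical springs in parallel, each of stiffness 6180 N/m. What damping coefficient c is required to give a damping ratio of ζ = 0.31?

1020 N·s/m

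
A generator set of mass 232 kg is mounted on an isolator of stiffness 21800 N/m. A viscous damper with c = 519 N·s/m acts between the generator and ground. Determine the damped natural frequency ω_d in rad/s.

ω_n = √(k/m) = √(21800/232) = 9.694 rad/s.
Critical damping c_c = 2√(k·m) = 2√(21800 × 232) = 4498 N·s/m, so ζ = c/c_c = 519/4498 = 0.1154.
ω_d = ω_n√(1 − ζ²) = 9.694 × √(1 − 0.0133) = 9.629 rad/s.

9.63 rad/s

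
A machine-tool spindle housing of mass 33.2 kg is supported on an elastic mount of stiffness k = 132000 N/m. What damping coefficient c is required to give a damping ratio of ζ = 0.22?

921 N·s/m

c_c = 2√(k·m) = 2√(132000 × 33.2) = 4187 N·s/m.
c = ζ·c_c = 0.22 × 4187 = 921.1 N·s/m.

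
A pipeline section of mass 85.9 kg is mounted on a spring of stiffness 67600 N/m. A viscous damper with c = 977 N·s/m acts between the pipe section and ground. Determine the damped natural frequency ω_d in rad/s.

ω_n = √(k/m) = √(67600/85.9) = 28.05 rad/s.
Critical damping c_c = 2√(k·m) = 2√(67600 × 85.9) = 4819 N·s/m, so ζ = c/c_c = 977/4819 = 0.2027.
ω_d = ω_n√(1 − ζ²) = 28.05 × √(1 − 0.0411) = 27.47 rad/s.

27.5 rad/s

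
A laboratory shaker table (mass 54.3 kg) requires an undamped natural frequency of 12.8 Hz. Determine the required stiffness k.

ω_n = 2πf_n = 2π × 12.8 = 80.42 rad/s.
k = m·ω_n² = 54.3 × 80.42² = 54.3 × 6468 = 351200 N/m.

351000 N/m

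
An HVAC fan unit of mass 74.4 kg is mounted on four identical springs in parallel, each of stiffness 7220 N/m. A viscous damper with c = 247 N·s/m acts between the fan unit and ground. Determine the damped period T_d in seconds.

Parallel springs add: k_eq = 4 × 7220 = 28880 N/m.
ω_n = √(k_eq/m) = √(28880/74.4) = 19.70 rad/s.
Critical damping c_c = 2√(k_eq·m) = 2√(28880 × 74.4) = 2932 N·s/m, so ζ = c/c_c = 247/2932 = 0.08425.
ω_d = ω_n√(1 − ζ²) = 19.70 × √(1 − 0.00710) = 19.63 rad/s.
T_d = 2π/ω_d = 0.3200 s.

0.320 s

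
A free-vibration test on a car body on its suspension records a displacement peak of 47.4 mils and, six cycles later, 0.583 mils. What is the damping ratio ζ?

Logarithmic decrement δ = (1/n)·ln(x₀/x_n) = (1/6)·ln(47.4/0.583) = (1/6)·ln(81.30) = 0.7330.
ζ = δ/√(4π² + δ²) = 0.7330/√(39.48 + 0.537) = 0.7330/6.326 = 0.1159.

0.116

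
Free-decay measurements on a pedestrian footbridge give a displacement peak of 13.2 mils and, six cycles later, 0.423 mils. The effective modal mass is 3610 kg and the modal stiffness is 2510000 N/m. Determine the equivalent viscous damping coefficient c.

Logarithmic decrement δ = (1/n)·ln(x₀/x_n) = (1/6)·ln(13.2/0.423) = (1/6)·ln(31.21) = 0.5734.
ζ = δ/√(4π² + δ²) = 0.5734/√(39.48 + 0.329) = 0.5734/6.309 = 0.09089.
c = ζ · 2√(km) = 0.09089 × 2√(2510000 × 3610) = 0.09089 × 190400 = 17300 N·s/m.

17300 N·s/m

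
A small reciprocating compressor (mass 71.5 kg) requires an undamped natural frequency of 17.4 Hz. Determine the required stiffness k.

ω_n = 2πf_n = 2π × 17.4 = 109.3 rad/s.
k = m·ω_n² = 71.5 × 109.3² = 71.5 × 11950 = 854600 N/m.

855000 N/m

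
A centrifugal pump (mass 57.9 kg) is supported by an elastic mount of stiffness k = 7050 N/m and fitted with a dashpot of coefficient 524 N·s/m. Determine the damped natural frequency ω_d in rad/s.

10.1 rad/s

ω_n = √(k/m) = √(7050/57.9) = 11.03 rad/s.
Critical damping c_c = 2√(k·m) = 2√(7050 × 57.9) = 1278 N·s/m, so ζ = c/c_c = 524/1278 = 0.4101.
ω_d = ω_n√(1 − ζ²) = 11.03 × √(1 − 0.168) = 10.06 rad/s.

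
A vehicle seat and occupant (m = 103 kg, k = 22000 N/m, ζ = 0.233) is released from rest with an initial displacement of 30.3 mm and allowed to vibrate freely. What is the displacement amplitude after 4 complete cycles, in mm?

Logarithmic decrement δ = 2πζ/√(1 − ζ²) = 2π × 0.2330/√(1 − 0.0543) = 1.505.
After n cycles, x_n/x₀ = e^(−nδ), so x_4 = 30.3 × e^(−4 × 1.505) = 30.3 × 0.002426 = 0.07350 mm.

0.0735 mm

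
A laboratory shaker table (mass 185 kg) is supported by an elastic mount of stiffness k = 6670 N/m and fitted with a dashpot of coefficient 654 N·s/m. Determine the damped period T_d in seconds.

1.09 s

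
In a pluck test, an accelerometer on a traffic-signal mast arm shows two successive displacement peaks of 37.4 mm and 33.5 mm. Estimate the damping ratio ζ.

Logarithmic decrement δ = (1/n)·ln(x₀/x_n) = (1/1)·ln(37.4/33.5) = (1/1)·ln(1.116) = 0.1101.
ζ = δ/√(4π² + δ²) = 0.1101/√(39.48 + 0.0121) = 0.1101/6.284 = 0.01752.

0.0175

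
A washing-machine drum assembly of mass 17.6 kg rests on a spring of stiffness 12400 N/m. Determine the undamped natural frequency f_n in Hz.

4.22 Hz

ω_n = √(k/m) = √(12400/17.6) = √704.5 = 26.54 rad/s.
f_n = ω_n/(2π) = 26.54/6.283 = 4.224 Hz.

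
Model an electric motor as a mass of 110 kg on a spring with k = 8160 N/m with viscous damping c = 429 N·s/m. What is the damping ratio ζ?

0.226

ω_n = √(k/m) = √(8160/110) = 8.613 rad/s.
Critical damping c_c = 2√(k·m) = 2√(8160 × 110) = 1895 N·s/m, so ζ = c/c_c = 429/1895 = 0.2264.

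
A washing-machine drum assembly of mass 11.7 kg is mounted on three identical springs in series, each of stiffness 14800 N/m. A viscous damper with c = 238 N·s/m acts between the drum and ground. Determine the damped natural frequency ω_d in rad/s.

Series springs: 1/k_eq = 3/14800, so k_eq = 14800/3 = 4933 N/m.
ω_n = √(k_eq/m) = √(4933/11.7) = 20.53 rad/s.
Critical damping c_c = 2√(k_eq·m) = 2√(4933 × 11.7) = 480.5 N·s/m, so ζ = c/c_c = 238/480.5 = 0.4953.
ω_d = ω_n√(1 − ζ²) = 20.53 × √(1 − 0.245) = 17.84 rad/s.

17.8 rad/s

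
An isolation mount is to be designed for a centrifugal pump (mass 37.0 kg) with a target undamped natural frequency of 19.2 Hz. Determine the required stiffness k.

538000 N/m

ω_n = 2πf_n = 2π × 19.2 = 120.6 rad/s.
k = m·ω_n² = 37.0 × 120.6² = 37.0 × 14550 = 538500 N/m.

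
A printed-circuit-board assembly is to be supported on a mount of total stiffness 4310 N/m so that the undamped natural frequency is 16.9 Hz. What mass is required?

0.382 kg

ω_n = 2πf_n = 2π × 16.9 = 106.2 rad/s.
m = k/ω_n² = 4310/106.2² = 4310/11280 = 0.3822 kg.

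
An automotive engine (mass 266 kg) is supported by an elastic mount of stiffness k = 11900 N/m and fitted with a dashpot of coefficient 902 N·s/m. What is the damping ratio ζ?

0.253

ω_n = √(k/m) = √(11900/266) = 6.689 rad/s.
Critical damping c_c = 2√(k·m) = 2√(11900 × 266) = 3558 N·s/m, so ζ = c/c_c = 902/3558 = 0.2535.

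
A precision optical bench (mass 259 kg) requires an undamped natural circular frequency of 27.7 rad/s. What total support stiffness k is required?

k = m·ω_n² = 259 × 27.70² = 259 × 767.3 = 198700 N/m.

199000 N/m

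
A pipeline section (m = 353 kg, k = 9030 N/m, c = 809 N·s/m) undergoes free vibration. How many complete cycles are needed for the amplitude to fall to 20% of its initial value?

ζ = c/(2√(km)) = 809/(2√(9030 × 353)) = 809/3571 = 0.2266.
Logarithmic decrement δ = 2πζ/√(1 − ζ²) = 2π × 0.2266/√(1 − 0.0513) = 1.462.
x_n/x₀ = e^(−nδ) ≤ 0.2; take ln: n ≥ ln(1/0.2)/δ = 1.609/1.462 = 1.101.
So 2 complete cycles are required.

2 cycles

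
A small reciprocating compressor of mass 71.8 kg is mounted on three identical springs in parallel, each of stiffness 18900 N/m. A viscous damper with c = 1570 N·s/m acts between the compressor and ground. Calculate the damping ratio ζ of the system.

Parallel springs add: k_eq = 3 × 18900 = 56700 N/m.
ω_n = √(k_eq/m) = √(56700/71.8) = 28.10 rad/s.
Critical damping c_c = 2√(k_eq·m) = 2√(56700 × 71.8) = 4035 N·s/m, so ζ = c/c_c = 1570/4035 = 0.3891.

0.389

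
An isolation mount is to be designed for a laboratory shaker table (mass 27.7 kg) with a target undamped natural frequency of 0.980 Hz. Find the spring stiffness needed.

1050 N/m

ω_n = 2πf_n = 2π × 0.980 = 6.158 rad/s.
k = m·ω_n² = 27.7 × 6.158² = 27.7 × 37.92 = 1050 N/m.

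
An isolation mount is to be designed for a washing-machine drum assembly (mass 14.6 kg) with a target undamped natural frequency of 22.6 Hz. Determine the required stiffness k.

294000 N/m

ω_n = 2πf_n = 2π × 22.6 = 142.0 rad/s.
k = m·ω_n² = 14.6 × 142.0² = 14.6 × 20160 = 294400 N/m.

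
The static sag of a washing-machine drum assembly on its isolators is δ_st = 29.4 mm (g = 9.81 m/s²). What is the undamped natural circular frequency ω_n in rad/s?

18.3 rad/s

ω_n = √(g/δ_st) = √(9.81/0.0294) = √333.7 = 18.27 rad/s.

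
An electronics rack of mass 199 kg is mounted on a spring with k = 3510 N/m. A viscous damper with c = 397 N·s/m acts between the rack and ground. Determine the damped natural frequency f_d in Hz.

0.649 Hz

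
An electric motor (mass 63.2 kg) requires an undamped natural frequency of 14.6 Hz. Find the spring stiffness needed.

532000 N/m

ω_n = 2πf_n = 2π × 14.6 = 91.73 rad/s.
k = m·ω_n² = 63.2 × 91.73² = 63.2 × 8415 = 531800 N/m.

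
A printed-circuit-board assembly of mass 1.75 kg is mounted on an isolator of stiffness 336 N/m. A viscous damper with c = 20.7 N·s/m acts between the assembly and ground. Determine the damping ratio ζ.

0.427

ω_n = √(k/m) = √(336.0/1.75) = 13.86 rad/s.
Critical damping c_c = 2√(k·m) = 2√(336.0 × 1.75) = 48.50 N·s/m, so ζ = c/c_c = 20.7/48.50 = 0.4268.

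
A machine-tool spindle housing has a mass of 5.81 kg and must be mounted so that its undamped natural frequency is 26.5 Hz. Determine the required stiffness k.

ω_n = 2πf_n = 2π × 26.5 = 166.5 rad/s.
k = m·ω_n² = 5.81 × 166.5² = 5.81 × 27720 = 161100 N/m.

161000 N/m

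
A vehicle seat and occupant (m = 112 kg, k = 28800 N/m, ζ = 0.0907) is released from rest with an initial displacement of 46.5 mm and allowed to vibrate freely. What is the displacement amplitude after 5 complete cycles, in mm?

Logarithmic decrement δ = 2πζ/√(1 − ζ²) = 2π × 0.09070/√(1 − 0.00823) = 0.5722.
After n cycles, x_n/x₀ = e^(−nδ), so x_5 = 46.5 × e^(−5 × 0.5722) = 46.5 × 0.05720 = 2.660 mm.

2.66 mm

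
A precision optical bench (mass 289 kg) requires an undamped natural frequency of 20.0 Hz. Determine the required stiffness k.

ω_n = 2πf_n = 2π × 20.0 = 125.7 rad/s.
k = m·ω_n² = 289 × 125.7² = 289 × 15790 = 4564000 N/m.

4560000 N/m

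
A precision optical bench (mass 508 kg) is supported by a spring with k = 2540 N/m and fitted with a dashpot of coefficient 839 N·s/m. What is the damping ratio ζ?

0.369

ω_n = √(k/m) = √(2540/508) = 2.236 rad/s.
Critical damping c_c = 2√(k·m) = 2√(2540 × 508) = 2272 N·s/m, so ζ = c/c_c = 839/2272 = 0.3693.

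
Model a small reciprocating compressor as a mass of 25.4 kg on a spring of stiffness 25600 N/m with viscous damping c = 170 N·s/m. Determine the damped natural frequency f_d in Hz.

5.02 Hz

ω_n = √(k/m) = √(25600/25.4) = 31.75 rad/s.
Critical damping c_c = 2√(k·m) = 2√(25600 × 25.4) = 1613 N·s/m, so ζ = c/c_c = 170/1613 = 0.1054.
ω_d = ω_n√(1 − ζ²) = 31.75 × √(1 − 0.0111) = 31.57 rad/s.
f_d = ω_d/(2π) = 5.025 Hz.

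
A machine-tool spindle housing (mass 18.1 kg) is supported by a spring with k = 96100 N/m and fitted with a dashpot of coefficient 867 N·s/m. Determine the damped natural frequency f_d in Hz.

11.0 Hz

ω_n = √(k/m) = √(96100/18.1) = 72.87 rad/s.
Critical damping c_c = 2√(k·m) = 2√(96100 × 18.1) = 2638 N·s/m, so ζ = c/c_c = 867/2638 = 0.3287.
ω_d = ω_n√(1 − ζ²) = 72.87 × √(1 − 0.108) = 68.82 rad/s.
f_d = ω_d/(2π) = 10.95 Hz.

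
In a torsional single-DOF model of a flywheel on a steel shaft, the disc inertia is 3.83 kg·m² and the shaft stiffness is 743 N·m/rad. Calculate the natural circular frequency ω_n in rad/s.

13.9 rad/s

ω_n = √(k_t/J) = √(743/3.83) = √194.0 = 13.93 rad/s.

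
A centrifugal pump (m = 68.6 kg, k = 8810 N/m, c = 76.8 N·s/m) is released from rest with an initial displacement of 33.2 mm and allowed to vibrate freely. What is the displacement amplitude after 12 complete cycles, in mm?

ζ = c/(2√(km)) = 76.8/(2√(8810 × 68.6)) = 76.8/1555 = 0.04939.
Logarithmic decrement δ = 2πζ/√(1 − ζ²) = 2π × 0.04939/√(1 − 0.00244) = 0.3107.
After n cycles, x_n/x₀ = e^(−nδ), so x_12 = 33.2 × e^(−12 × 0.3107) = 33.2 × 0.02402 = 0.7975 mm.

0.797 mm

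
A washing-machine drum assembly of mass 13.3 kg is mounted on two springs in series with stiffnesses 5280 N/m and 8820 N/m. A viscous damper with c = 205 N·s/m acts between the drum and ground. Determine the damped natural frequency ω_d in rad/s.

Series springs: 1/k_eq = 1/5280 + 1/8820 = 0.0003028, so k_eq = 3303 N/m.
ω_n = √(k_eq/m) = √(3303/13.3) = 15.76 rad/s.
Critical damping c_c = 2√(k_eq·m) = 2√(3303 × 13.3) = 419.2 N·s/m, so ζ = c/c_c = 205/419.2 = 0.4891.
ω_d = ω_n√(1 − ζ²) = 15.76 × √(1 − 0.239) = 13.75 rad/s.

13.7 rad/s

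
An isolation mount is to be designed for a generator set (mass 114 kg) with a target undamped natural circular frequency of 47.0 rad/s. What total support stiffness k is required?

k = m·ω_n² = 114 × 47.00² = 114 × 2209 = 251800 N/m.

252000 N/m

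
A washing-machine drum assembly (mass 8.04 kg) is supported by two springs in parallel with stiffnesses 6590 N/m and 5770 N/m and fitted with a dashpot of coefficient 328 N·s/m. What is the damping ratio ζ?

0.520

Parallel springs add: k_eq = 6590 + 5770 = 12360 N/m.
ω_n = √(k_eq/m) = √(12360/8.04) = 39.21 rad/s.
Critical damping c_c = 2√(k_eq·m) = 2√(12360 × 8.04) = 630.5 N·s/m, so ζ = c/c_c = 328/630.5 = 0.5202.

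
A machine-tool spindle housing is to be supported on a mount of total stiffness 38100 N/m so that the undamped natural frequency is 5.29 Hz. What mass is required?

34.5 kg

ω_n = 2πf_n = 2π × 5.29 = 33.24 rad/s.
m = k/ω_n² = 38100/33.24² = 38100/1105 = 34.49 kg.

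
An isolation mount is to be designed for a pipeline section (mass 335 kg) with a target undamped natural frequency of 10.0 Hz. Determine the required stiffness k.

1320000 N/m

ω_n = 2πf_n = 2π × 10.0 = 62.83 rad/s.
k = m·ω_n² = 335 × 62.83² = 335 × 3948 = 1323000 N/m.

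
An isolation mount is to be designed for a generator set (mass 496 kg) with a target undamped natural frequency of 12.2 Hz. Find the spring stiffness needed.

2910000 N/m

ω_n = 2πf_n = 2π × 12.2 = 76.65 rad/s.
k = m·ω_n² = 496 × 76.65² = 496 × 5876 = 2914000 N/m.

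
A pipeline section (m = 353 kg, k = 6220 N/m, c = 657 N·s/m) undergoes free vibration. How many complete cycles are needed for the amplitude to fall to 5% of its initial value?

3 cycles

ζ = c/(2√(km)) = 657/(2√(6220 × 353)) = 657/2964 = 0.2217.
Logarithmic decrement δ = 2πζ/√(1 − ζ²) = 2π × 0.2217/√(1 − 0.0491) = 1.428.
x_n/x₀ = e^(−nδ) ≤ 0.05; take ln: n ≥ ln(1/0.05)/δ = 2.996/1.428 = 2.097.
So 3 complete cycles are required.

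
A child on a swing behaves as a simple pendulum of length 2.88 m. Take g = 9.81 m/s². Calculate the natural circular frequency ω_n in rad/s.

1.85 rad/s

For a simple pendulum ω_n = √(g/L) = √(9.81/2.88) = √3.406 = 1.846 rad/s.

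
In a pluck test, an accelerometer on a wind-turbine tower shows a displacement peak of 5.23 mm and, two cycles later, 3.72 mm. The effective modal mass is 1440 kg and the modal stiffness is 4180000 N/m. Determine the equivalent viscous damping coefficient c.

Logarithmic decrement δ = (1/n)·ln(x₀/x_n) = (1/2)·ln(5.23/3.72) = (1/2)·ln(1.406) = 0.1703.
ζ = δ/√(4π² + δ²) = 0.1703/√(39.48 + 0.0290) = 0.1703/6.285 = 0.02710.
c = ζ · 2√(km) = 0.02710 × 2√(4180000 × 1440) = 0.02710 × 155200 = 4205 N·s/m.

4210 N·s/m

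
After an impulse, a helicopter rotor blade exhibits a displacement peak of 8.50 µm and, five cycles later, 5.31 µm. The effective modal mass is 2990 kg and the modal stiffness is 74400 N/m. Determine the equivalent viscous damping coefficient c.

Logarithmic decrement δ = (1/n)·ln(x₀/x_n) = (1/5)·ln(8.50/5.31) = (1/5)·ln(1.601) = 0.09409.
ζ = δ/√(4π² + δ²) = 0.09409/√(39.48 + 0.00885) = 0.09409/6.284 = 0.01497.
c = ζ · 2√(km) = 0.01497 × 2√(74400 × 2990) = 0.01497 × 29830 = 446.7 N·s/m.

447 N·s/m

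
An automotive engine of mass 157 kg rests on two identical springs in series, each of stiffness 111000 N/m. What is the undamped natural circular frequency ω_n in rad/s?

18.8 rad/s

Series springs: 1/k_eq = 2/111000, so k_eq = 111000/2 = 55500 N/m.
ω_n = √(k_eq/m) = √(55500/157) = √353.5 = 18.80 rad/s.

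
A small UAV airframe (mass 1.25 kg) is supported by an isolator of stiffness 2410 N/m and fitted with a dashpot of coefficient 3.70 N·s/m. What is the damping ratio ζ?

0.0337

ω_n = √(k/m) = √(2410/1.25) = 43.91 rad/s.
Critical damping c_c = 2√(k·m) = 2√(2410 × 1.25) = 109.8 N·s/m, so ζ = c/c_c = 3.70/109.8 = 0.03371.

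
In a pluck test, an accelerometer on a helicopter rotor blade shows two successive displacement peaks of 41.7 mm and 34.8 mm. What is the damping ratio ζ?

0.0288

Logarithmic decrement δ = (1/n)·ln(x₀/x_n) = (1/1)·ln(41.7/34.8) = (1/1)·ln(1.198) = 0.1809.
ζ = δ/√(4π² + δ²) = 0.1809/√(39.48 + 0.0327) = 0.1809/6.286 = 0.02878.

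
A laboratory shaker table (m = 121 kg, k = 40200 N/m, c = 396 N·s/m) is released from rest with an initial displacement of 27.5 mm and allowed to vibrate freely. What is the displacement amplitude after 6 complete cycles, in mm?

0.919 mm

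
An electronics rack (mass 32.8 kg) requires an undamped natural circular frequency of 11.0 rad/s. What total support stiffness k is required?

3970 N/m

k = m·ω_n² = 32.8 × 11.00² = 32.8 × 121.0 = 3969 N/m.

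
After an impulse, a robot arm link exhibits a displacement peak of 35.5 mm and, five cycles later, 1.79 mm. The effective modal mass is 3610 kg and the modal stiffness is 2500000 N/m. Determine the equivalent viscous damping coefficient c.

Logarithmic decrement δ = (1/n)·ln(x₀/x_n) = (1/5)·ln(35.5/1.79) = (1/5)·ln(19.83) = 0.5975.
ζ = δ/√(4π² + δ²) = 0.5975/√(39.48 + 0.357) = 0.5975/6.312 = 0.09466.
c = ζ · 2√(km) = 0.09466 × 2√(2500000 × 3610) = 0.09466 × 190000 = 17990 N·s/m.

18000 N·s/m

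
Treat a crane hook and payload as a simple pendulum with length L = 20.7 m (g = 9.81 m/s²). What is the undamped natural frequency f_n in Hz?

For a simple pendulum ω_n = √(g/L) = √(9.81/20.7) = √0.4739 = 0.6884 rad/s.
f_n = ω_n/(2π) = 0.6884/6.283 = 0.1096 Hz.

0.110 Hz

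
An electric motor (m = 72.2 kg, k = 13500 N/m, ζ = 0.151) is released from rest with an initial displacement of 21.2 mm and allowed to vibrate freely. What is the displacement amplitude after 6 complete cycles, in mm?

0.0669 mm

Logarithmic decrement δ = 2πζ/√(1 − ζ²) = 2π × 0.1510/√(1 − 0.0228) = 0.9598.
After n cycles, x_n/x₀ = e^(−nδ), so x_6 = 21.2 × e^(−6 × 0.9598) = 21.2 × 0.003156 = 0.06690 mm.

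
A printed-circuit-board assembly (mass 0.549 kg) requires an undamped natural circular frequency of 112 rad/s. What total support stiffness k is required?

6890 N/m

k = m·ω_n² = 0.549 × 112.0² = 0.549 × 12540 = 6887 N/m.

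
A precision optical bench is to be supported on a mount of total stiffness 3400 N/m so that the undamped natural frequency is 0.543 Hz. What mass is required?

ω_n = 2πf_n = 2π × 0.543 = 3.412 rad/s.
m = k/ω_n² = 3400/3.412² = 3400/11.64 = 292.1 kg.

292 kg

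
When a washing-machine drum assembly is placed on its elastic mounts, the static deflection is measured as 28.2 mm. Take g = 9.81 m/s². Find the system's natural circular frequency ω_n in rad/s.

18.7 rad/s

ω_n = √(g/δ_st) = √(9.81/0.0282) = √347.9 = 18.65 rad/s.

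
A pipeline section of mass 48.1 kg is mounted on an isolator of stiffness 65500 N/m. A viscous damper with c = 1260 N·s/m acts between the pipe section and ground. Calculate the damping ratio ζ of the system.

0.355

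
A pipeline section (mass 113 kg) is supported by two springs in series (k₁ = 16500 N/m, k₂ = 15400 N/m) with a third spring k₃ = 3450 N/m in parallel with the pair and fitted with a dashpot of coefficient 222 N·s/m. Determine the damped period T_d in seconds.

0.628 s

Series pair: k_s = k₁k₂/(k₁+k₂) = (16500)(15400)/(16500 + 15400) = 7966 N/m. In parallel with k₃: k_eq = 7966 + 3450 = 11420 N/m.
ω_n = √(k_eq/m) = √(11420/113) = 10.05 rad/s.
Critical damping c_c = 2√(k_eq·m) = 2√(11420 × 113) = 2272 N·s/m, so ζ = c/c_c = 222/2272 = 0.09773.
ω_d = ω_n√(1 − ζ²) = 10.05 × √(1 − 0.00955) = 10.00 rad/s.
T_d = 2π/ω_d = 0.6281 s.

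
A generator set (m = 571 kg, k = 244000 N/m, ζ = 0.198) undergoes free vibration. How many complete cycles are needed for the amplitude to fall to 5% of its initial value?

Logarithmic decrement δ = 2πζ/√(1 − ζ²) = 2π × 0.1980/√(1 − 0.0392) = 1.269.
x_n/x₀ = e^(−nδ) ≤ 0.05; take ln: n ≥ ln(1/0.05)/δ = 2.996/1.269 = 2.360.
So 3 complete cycles are required.

3 cycles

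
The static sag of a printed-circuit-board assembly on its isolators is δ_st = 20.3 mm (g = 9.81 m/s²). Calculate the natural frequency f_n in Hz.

ω_n = √(g/δ_st) = √(9.81/0.0203) = √483.3 = 21.98 rad/s.
f_n = ω_n/(2π) = 21.98/6.283 = 3.499 Hz.

3.50 Hz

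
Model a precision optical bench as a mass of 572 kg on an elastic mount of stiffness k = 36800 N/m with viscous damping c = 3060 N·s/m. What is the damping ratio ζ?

0.333

ω_n = √(k/m) = √(36800/572) = 8.021 rad/s.
Critical damping c_c = 2√(k·m) = 2√(36800 × 572) = 9176 N·s/m, so ζ = c/c_c = 3060/9176 = 0.3335.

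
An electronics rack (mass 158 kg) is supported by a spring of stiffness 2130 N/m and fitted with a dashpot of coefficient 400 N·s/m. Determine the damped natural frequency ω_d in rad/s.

ω_n = √(k/m) = √(2130/158) = 3.672 rad/s.
Critical damping c_c = 2√(k·m) = 2√(2130 × 158) = 1160 N·s/m, so ζ = c/c_c = 400/1160 = 0.3448.
ω_d = ω_n√(1 − ζ²) = 3.672 × √(1 − 0.119) = 3.447 rad/s.

3.45 rad/s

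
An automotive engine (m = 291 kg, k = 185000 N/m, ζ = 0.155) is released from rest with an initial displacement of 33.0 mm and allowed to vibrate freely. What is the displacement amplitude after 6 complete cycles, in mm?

Logarithmic decrement δ = 2πζ/√(1 − ζ²) = 2π × 0.1550/√(1 − 0.0240) = 0.9858.
After n cycles, x_n/x₀ = e^(−nδ), so x_6 = 33.0 × e^(−6 × 0.9858) = 33.0 × 0.002699 = 0.08907 mm.

0.0891 mm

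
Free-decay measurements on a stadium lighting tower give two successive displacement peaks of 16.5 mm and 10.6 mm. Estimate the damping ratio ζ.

0.0703

Logarithmic decrement δ = (1/n)·ln(x₀/x_n) = (1/1)·ln(16.5/10.6) = (1/1)·ln(1.557) = 0.4425.
ζ = δ/√(4π² + δ²) = 0.4425/√(39.48 + 0.196) = 0.4425/6.299 = 0.07025.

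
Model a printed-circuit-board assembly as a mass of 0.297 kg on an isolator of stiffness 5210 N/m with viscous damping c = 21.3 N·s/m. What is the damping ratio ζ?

ω_n = √(k/m) = √(5210/0.297) = 132.4 rad/s.
Critical damping c_c = 2√(k·m) = 2√(5210 × 0.297) = 78.67 N·s/m, so ζ = c/c_c = 21.3/78.67 = 0.2707.

0.271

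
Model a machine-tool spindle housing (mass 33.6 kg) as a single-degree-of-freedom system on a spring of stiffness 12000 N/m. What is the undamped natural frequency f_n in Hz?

ω_n = √(k/m) = √(12000/33.6) = √357.1 = 18.90 rad/s.
f_n = ω_n/(2π) = 18.90/6.283 = 3.008 Hz.

3.01 Hz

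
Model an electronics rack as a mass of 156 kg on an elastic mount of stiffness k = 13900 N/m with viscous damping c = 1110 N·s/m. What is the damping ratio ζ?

0.377

ω_n = √(k/m) = √(13900/156) = 9.439 rad/s.
Critical damping c_c = 2√(k·m) = 2√(13900 × 156) = 2945 N·s/m, so ζ = c/c_c = 1110/2945 = 0.3769.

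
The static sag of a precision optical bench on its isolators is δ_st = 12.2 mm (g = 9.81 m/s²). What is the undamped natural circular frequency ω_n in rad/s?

28.4 rad/s

ω_n = √(g/δ_st) = √(9.81/0.0122) = √804.1 = 28.36 rad/s.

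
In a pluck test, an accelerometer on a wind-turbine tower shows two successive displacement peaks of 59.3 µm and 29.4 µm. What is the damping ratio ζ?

0.111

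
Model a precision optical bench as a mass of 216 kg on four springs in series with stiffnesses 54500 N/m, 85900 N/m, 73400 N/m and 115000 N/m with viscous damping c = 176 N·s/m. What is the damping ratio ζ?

Series springs: 1/k_eq = 1/54500 + 1/85900 + 1/73400 + 1/115000 = 5.231×10^-5, so k_eq = 19120 N/m.
ω_n = √(k_eq/m) = √(19120/216) = 9.408 rad/s.
Critical damping c_c = 2√(k_eq·m) = 2√(19120 × 216) = 4064 N·s/m, so ζ = c/c_c = 176/4064 = 0.04331.

0.0433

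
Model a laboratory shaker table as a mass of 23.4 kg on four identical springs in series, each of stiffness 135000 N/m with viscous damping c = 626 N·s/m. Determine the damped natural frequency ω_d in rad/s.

35.5 rad/s

Series springs: 1/k_eq = 4/135000, so k_eq = 135000/4 = 33750 N/m.
ω_n = √(k_eq/m) = √(33750/23.4) = 37.98 rad/s.
Critical damping c_c = 2√(k_eq·m) = 2√(33750 × 23.4) = 1777 N·s/m, so ζ = c/c_c = 626/1777 = 0.3522.
ω_d = ω_n√(1 − ζ²) = 37.98 × √(1 − 0.124) = 35.54 rad/s.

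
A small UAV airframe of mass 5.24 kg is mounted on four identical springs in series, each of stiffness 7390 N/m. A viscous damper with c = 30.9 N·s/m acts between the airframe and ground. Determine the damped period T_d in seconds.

Series springs: 1/k_eq = 4/7390, so k_eq = 7390/4 = 1847 N/m.
ω_n = √(k_eq/m) = √(1847/5.24) = 18.78 rad/s.
Critical damping c_c = 2√(k_eq·m) = 2√(1847 × 5.24) = 196.8 N·s/m, so ζ = c/c_c = 30.9/196.8 = 0.1570.
ω_d = ω_n√(1 − ζ²) = 18.78 × √(1 − 0.0247) = 18.54 rad/s.
T_d = 2π/ω_d = 0.3388 s.

0.339 s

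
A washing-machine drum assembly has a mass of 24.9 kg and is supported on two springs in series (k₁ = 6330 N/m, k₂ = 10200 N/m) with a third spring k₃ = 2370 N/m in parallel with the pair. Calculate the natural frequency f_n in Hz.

2.53 Hz

Series pair: k_s = k₁k₂/(k₁+k₂) = (6330)(10200)/(6330 + 10200) = 3906 N/m. In parallel with k₃: k_eq = 3906 + 2370 = 6276 N/m.
ω_n = √(k_eq/m) = √(6276/24.9) = √252.0 = 15.88 rad/s.
f_n = ω_n/(2π) = 15.88/6.283 = 2.527 Hz.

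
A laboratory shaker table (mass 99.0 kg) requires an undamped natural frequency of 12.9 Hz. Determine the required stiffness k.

650000 N/m

ω_n = 2πf_n = 2π × 12.9 = 81.05 rad/s.
k = m·ω_n² = 99.0 × 81.05² = 99.0 × 6570 = 650400 N/m.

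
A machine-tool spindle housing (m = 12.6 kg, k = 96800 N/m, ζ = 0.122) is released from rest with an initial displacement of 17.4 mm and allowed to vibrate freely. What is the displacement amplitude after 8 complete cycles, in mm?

0.0361 mm

Logarithmic decrement δ = 2πζ/√(1 − ζ²) = 2π × 0.1220/√(1 − 0.0149) = 0.7723.
After n cycles, x_n/x₀ = e^(−nδ), so x_8 = 17.4 × e^(−8 × 0.7723) = 17.4 × 0.002073 = 0.03608 mm.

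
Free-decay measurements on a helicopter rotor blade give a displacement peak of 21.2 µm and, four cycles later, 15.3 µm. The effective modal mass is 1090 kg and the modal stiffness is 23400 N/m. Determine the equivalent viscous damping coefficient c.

Logarithmic decrement δ = (1/n)·ln(x₀/x_n) = (1/4)·ln(21.2/15.3) = (1/4)·ln(1.386) = 0.08154.
ζ = δ/√(4π² + δ²) = 0.08154/√(39.48 + 0.00665) = 0.08154/6.284 = 0.01298.
c = ζ · 2√(km) = 0.01298 × 2√(23400 × 1090) = 0.01298 × 10100 = 131.1 N·s/m.

131 N·s/m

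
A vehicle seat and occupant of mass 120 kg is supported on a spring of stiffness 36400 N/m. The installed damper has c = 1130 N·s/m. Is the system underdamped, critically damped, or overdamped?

underdamped

c_c = 2√(k·m) = 4180 N·s/m; ζ = c/c_c = 1130/4180 = 0.270.
Since ζ < 1 the system is underdamped.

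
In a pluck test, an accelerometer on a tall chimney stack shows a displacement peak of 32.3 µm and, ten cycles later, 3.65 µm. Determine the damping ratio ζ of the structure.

Logarithmic decrement δ = (1/n)·ln(x₀/x_n) = (1/10)·ln(32.3/3.65) = (1/10)·ln(8.849) = 0.2180.
ζ = δ/√(4π² + δ²) = 0.2180/√(39.48 + 0.0475) = 0.2180/6.287 = 0.03468.

0.0347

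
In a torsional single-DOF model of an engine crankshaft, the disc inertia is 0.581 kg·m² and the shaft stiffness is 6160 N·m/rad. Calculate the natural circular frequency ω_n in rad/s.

ω_n = √(k_t/J) = √(6160/0.581) = √10600 = 103.0 rad/s.

103 rad/s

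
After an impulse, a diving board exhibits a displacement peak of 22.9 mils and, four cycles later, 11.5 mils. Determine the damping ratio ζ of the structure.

0.0274

Logarithmic decrement δ = (1/n)·ln(x₀/x_n) = (1/4)·ln(22.9/11.5) = (1/4)·ln(1.991) = 0.1722.
ζ = δ/√(4π² + δ²) = 0.1722/√(39.48 + 0.0297) = 0.1722/6.286 = 0.02740.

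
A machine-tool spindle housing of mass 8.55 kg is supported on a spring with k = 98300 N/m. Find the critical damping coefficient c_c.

c_c = 2√(k·m) = 2√(98300 × 8.55) = 2 × 916.8 = 1834 N·s/m.

1830 N·s/m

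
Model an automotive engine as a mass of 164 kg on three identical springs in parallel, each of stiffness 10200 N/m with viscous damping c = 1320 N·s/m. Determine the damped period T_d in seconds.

0.481 s

Parallel springs add: k_eq = 3 × 10200 = 30600 N/m.
ω_n = √(k_eq/m) = √(30600/164) = 13.66 rad/s.
Critical damping c_c = 2√(k_eq·m) = 2√(30600 × 164) = 4480 N·s/m, so ζ = c/c_c = 1320/4480 = 0.2946.
ω_d = ω_n√(1 − ζ²) = 13.66 × √(1 − 0.0868) = 13.05 rad/s.
T_d = 2π/ω_d = 0.4813 s.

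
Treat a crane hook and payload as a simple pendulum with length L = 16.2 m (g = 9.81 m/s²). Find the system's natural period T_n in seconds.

8.07 s

For a simple pendulum ω_n = √(g/L) = √(9.81/16.2) = √0.6056 = 0.7782 rad/s.
T_n = 2π/ω_n = 6.283/0.7782 = 8.074 s.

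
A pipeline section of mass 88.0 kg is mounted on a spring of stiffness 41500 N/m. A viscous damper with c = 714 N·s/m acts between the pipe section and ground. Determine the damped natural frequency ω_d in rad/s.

21.3 rad/s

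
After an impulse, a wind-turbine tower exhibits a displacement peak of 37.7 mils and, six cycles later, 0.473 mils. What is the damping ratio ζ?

Logarithmic decrement δ = (1/n)·ln(x₀/x_n) = (1/6)·ln(37.7/0.473) = (1/6)·ln(79.70) = 0.7297.
ζ = δ/√(4π² + δ²) = 0.7297/√(39.48 + 0.532) = 0.7297/6.325 = 0.1154.

0.115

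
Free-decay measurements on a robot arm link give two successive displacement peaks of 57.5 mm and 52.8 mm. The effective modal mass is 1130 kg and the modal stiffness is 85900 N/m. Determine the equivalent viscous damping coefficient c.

Logarithmic decrement δ = (1/n)·ln(x₀/x_n) = (1/1)·ln(57.5/52.8) = (1/1)·ln(1.089) = 0.08527.
ζ = δ/√(4π² + δ²) = 0.08527/√(39.48 + 0.00727) = 0.08527/6.284 = 0.01357.
c = ζ · 2√(km) = 0.01357 × 2√(85900 × 1130) = 0.01357 × 19700 = 267.4 N·s/m.

267 N·s/m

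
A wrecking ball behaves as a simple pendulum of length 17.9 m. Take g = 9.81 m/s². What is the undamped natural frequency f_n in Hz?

0.118 Hz

For a simple pendulum ω_n = √(g/L) = √(9.81/17.9) = √0.5480 = 0.7403 rad/s.
f_n = ω_n/(2π) = 0.7403/6.283 = 0.1178 Hz.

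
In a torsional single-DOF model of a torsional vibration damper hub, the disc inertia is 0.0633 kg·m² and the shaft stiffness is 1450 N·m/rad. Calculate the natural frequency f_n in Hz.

24.1 Hz

ω_n = √(k_t/J) = √(1450/0.0633) = √22910 = 151.3 rad/s.
f_n = ω_n/(2π) = 151.3/6.283 = 24.09 Hz.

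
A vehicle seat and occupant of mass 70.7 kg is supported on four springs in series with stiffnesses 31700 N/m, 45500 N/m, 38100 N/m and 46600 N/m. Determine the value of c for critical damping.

Series springs: 1/k_eq = 1/31700 + 1/45500 + 1/38100 + 1/46600 = 0.0001012, so k_eq = 9879 N/m.
c_c = 2√(k_eq·m) = 2√(9879 × 70.7) = 2 × 835.7 = 1671 N·s/m.

1670 N·s/m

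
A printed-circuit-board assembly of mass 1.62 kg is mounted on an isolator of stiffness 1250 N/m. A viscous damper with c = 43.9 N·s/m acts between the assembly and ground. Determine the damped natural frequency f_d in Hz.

3.86 Hz

ω_n = √(k/m) = √(1250/1.62) = 27.78 rad/s.
Critical damping c_c = 2√(k·m) = 2√(1250 × 1.62) = 90.00 N·s/m, so ζ = c/c_c = 43.9/90.00 = 0.4878.
ω_d = ω_n√(1 − ζ²) = 27.78 × √(1 − 0.238) = 24.25 rad/s.
f_d = ω_d/(2π) = 3.859 Hz.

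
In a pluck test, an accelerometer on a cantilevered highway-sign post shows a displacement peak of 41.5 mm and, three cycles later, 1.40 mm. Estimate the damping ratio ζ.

0.177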